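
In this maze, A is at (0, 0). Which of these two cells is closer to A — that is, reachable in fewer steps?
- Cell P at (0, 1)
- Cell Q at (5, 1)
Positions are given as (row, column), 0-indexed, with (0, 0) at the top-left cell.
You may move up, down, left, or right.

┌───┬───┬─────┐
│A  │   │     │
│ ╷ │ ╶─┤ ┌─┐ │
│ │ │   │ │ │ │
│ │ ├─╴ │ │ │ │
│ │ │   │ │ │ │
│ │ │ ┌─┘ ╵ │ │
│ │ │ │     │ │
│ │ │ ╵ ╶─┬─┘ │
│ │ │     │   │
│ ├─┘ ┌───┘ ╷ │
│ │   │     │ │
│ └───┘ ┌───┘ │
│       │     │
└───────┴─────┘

Shortest path A → P at (0, 1): 1 steps
Shortest path A → Q at (5, 1): 28 steps

P is closer (1 steps vs 28 steps).

Path to P:

┌───┬───┬─────┐
│A P│   │     │
│ ╷ │ ╶─┤ ┌─┐ │
│ │ │   │ │ │ │
│ │ ├─╴ │ │ │ │
│ │ │   │ │ │ │
│ │ │ ┌─┘ ╵ │ │
│ │ │ │     │ │
│ │ │ ╵ ╶─┬─┘ │
│ │ │     │   │
│ ├─┘ ┌───┘ ╷ │
│ │   │     │ │
│ └───┘ ┌───┘ │
│       │     │
└───────┴─────┘

Path to Q:

┌───┬───┬─────┐
│A  │   │↓ ← ↰│
│ ╷ │ ╶─┤ ┌─┐ │
│↓│ │   │↓│ │↑│
│ │ ├─╴ │ │ │ │
│↓│ │   │↓│ │↑│
│ │ │ ┌─┘ ╵ │ │
│↓│ │ │↓ ↲  │↑│
│ │ │ ╵ ╶─┬─┘ │
│↓│ │↓ ↲  │↱ ↑│
│ ├─┘ ┌───┘ ╷ │
│↓│Q ↲│↱ → ↑│ │
│ └───┘ ┌───┘ │
│↳ → → ↑│     │
└───────┴─────┘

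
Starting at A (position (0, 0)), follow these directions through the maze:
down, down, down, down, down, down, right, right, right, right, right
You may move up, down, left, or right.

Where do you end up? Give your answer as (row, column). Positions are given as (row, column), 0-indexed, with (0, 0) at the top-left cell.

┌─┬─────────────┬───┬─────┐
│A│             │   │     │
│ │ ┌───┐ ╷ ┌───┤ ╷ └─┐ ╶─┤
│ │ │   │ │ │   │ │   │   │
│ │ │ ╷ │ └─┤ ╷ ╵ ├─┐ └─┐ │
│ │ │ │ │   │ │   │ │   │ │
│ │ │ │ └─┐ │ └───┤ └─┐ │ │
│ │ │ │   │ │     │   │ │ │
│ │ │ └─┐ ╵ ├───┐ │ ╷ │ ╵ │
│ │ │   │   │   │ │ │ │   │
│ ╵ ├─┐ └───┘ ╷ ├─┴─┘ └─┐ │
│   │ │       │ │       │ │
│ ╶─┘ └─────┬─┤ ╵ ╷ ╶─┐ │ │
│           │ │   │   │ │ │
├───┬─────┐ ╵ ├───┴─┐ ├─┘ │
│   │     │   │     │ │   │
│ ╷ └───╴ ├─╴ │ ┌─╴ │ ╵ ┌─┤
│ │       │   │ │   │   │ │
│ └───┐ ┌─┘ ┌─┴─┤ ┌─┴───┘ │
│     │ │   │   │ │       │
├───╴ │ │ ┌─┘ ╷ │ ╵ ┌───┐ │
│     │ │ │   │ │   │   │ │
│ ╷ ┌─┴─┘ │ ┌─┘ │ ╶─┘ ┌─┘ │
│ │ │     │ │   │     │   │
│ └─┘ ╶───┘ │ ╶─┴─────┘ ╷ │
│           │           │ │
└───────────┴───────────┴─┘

Following directions step by step:
Start: (0, 0)
  down: (0, 0) → (1, 0)
  down: (1, 0) → (2, 0)
  down: (2, 0) → (3, 0)
  down: (3, 0) → (4, 0)
  down: (4, 0) → (5, 0)
  down: (5, 0) → (6, 0)
  right: (6, 0) → (6, 1)
  right: (6, 1) → (6, 2)
  right: (6, 2) → (6, 3)
  right: (6, 3) → (6, 4)
  right: (6, 4) → (6, 5)
Final position: (6, 5)

Path taken:

┌─┬─────────────┬───┬─────┐
│A│             │   │     │
│ │ ┌───┐ ╷ ┌───┤ ╷ └─┐ ╶─┤
│↓│ │   │ │ │   │ │   │   │
│ │ │ ╷ │ └─┤ ╷ ╵ ├─┐ └─┐ │
│↓│ │ │ │   │ │   │ │   │ │
│ │ │ │ └─┐ │ └───┤ └─┐ │ │
│↓│ │ │   │ │     │   │ │ │
│ │ │ └─┐ ╵ ├───┐ │ ╷ │ ╵ │
│↓│ │   │   │   │ │ │ │   │
│ ╵ ├─┐ └───┘ ╷ ├─┴─┘ └─┐ │
│↓  │ │       │ │       │ │
│ ╶─┘ └─────┬─┤ ╵ ╷ ╶─┐ │ │
│↳ → → → → B│ │   │   │ │ │
├───┬─────┐ ╵ ├───┴─┐ ├─┘ │
│   │     │   │     │ │   │
│ ╷ └───╴ ├─╴ │ ┌─╴ │ ╵ ┌─┤
│ │       │   │ │   │   │ │
│ └───┐ ┌─┘ ┌─┴─┤ ┌─┴───┘ │
│     │ │   │   │ │       │
├───╴ │ │ ┌─┘ ╷ │ ╵ ┌───┐ │
│     │ │ │   │ │   │   │ │
│ ╷ ┌─┴─┘ │ ┌─┘ │ ╶─┘ ┌─┘ │
│ │ │     │ │   │     │   │
│ └─┘ ╶───┘ │ ╶─┴─────┘ ╷ │
│           │           │ │
└───────────┴───────────┴─┘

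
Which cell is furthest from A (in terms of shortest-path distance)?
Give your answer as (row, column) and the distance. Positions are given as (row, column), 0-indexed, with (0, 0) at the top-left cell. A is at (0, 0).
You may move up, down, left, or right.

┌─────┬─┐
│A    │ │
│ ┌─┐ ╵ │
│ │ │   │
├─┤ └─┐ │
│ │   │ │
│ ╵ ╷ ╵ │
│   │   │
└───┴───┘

Computing BFS distances from A to all cells:
Furthest cell: (2, 0)
Distance: 12 steps

Path from A to the furthest cell:

┌─────┬─┐
│A → ↓│ │
│ ┌─┐ ╵ │
│ │ │↳ ↓│
├─┤ └─┐ │
│B│↓ ↰│↓│
│ ╵ ╷ ╵ │
│↑ ↲│↑ ↲│
└───┴───┘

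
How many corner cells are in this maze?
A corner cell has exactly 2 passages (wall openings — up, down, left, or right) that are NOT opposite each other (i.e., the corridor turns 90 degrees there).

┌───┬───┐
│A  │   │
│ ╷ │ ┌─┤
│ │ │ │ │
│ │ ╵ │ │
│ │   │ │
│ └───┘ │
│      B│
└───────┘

Counting corner cells (2 non-opposite passages):
Total corners: 7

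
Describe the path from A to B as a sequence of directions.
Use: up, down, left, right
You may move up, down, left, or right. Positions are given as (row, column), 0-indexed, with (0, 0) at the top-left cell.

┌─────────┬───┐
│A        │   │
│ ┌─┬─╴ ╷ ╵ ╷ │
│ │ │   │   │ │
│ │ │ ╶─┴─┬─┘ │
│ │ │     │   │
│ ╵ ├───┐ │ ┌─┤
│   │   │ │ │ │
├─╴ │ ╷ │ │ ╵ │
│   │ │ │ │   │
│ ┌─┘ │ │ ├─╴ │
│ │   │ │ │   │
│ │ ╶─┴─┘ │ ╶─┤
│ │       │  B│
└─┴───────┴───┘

Finding the path and converting it to directions:
Path through cells: (0,0) → (0,1) → (0,2) → (0,3) → (0,4) → (1,4) → (1,5) → (0,5) → (0,6) → (1,6) → (2,6) → (2,5) → (3,5) → (4,5) → (4,6) → (5,6) → (5,5) → (6,5) → (6,6)
Directions: right, right, right, right, down, right, up, right, down, down, left, down, down, right, down, left, down, right

Solution:

┌─────────┬───┐
│A → → → ↓│↱ ↓│
│ ┌─┬─╴ ╷ ╵ ╷ │
│ │ │   │↳ ↑│↓│
│ │ │ ╶─┴─┬─┘ │
│ │ │     │↓ ↲│
│ ╵ ├───┐ │ ┌─┤
│   │   │ │↓│ │
├─╴ │ ╷ │ │ ╵ │
│   │ │ │ │↳ ↓│
│ ┌─┘ │ │ ├─╴ │
│ │   │ │ │↓ ↲│
│ │ ╶─┴─┘ │ ╶─┤
│ │       │↳ B│
└─┴───────┴───┘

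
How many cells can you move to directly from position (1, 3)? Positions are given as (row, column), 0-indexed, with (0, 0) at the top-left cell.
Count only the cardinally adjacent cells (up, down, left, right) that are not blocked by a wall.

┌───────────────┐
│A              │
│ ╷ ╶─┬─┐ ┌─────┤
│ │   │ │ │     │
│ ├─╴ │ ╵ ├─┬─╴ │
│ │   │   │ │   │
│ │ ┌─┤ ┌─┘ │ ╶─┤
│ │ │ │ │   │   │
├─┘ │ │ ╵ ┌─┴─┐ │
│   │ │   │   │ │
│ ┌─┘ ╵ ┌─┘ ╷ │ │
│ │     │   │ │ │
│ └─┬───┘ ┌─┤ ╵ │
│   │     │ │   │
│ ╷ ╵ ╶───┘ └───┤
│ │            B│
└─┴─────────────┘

Checking passable neighbors of (1, 3):
Neighbors: (2, 3)
Count: 1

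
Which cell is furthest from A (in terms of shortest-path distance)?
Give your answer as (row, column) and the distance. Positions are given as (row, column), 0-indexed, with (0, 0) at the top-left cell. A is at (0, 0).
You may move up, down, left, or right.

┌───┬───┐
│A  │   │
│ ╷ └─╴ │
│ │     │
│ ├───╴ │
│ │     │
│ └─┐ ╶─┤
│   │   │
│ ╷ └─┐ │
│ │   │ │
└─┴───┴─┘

Computing BFS distances from A to all cells:
Furthest cell: (4, 3)
Distance: 9 steps

Path from A to the furthest cell:

┌───┬───┐
│A ↓│   │
│ ╷ └─╴ │
│ │↳ → ↓│
│ ├───╴ │
│ │  ↓ ↲│
│ └─┐ ╶─┤
│   │↳ ↓│
│ ╷ └─┐ │
│ │   │B│
└─┴───┴─┘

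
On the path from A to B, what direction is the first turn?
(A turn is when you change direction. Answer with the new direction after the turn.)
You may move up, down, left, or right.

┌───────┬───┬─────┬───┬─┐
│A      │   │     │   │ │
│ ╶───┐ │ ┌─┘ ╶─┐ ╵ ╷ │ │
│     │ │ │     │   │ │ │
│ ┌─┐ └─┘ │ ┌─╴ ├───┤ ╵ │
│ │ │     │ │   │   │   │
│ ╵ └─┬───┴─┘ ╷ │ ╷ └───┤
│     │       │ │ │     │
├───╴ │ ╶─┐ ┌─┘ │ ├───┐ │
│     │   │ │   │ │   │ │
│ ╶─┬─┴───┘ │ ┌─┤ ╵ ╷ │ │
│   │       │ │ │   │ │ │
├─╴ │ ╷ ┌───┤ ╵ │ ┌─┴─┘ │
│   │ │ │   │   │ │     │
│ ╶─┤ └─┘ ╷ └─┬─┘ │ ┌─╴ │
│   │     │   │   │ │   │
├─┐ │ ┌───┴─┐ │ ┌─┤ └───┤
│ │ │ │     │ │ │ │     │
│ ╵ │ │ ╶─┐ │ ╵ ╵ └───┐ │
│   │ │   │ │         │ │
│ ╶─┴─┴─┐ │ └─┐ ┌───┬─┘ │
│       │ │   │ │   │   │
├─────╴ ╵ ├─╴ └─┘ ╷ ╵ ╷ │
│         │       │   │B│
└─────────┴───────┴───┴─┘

Directions: down, down, down, right, right, down, left, left, down, right, down, left, down, right, down, down, left, down, right, right, right, down, right, up, up, left, up, right, right, down, down, right, down, right, right, up, right, down, right, up, right, down
First turn direction: right

Solution:

┌───────┬───┬─────┬───┬─┐
│A      │   │     │   │ │
│ ╶───┐ │ ┌─┘ ╶─┐ ╵ ╷ │ │
│↓    │ │ │     │   │ │ │
│ ┌─┐ └─┘ │ ┌─╴ ├───┤ ╵ │
│↓│ │     │ │   │   │   │
│ ╵ └─┬───┴─┘ ╷ │ ╷ └───┤
│↳ → ↓│       │ │ │     │
├───╴ │ ╶─┐ ┌─┘ │ ├───┐ │
│↓ ← ↲│   │ │   │ │   │ │
│ ╶─┬─┴───┘ │ ┌─┤ ╵ ╷ │ │
│↳ ↓│       │ │ │   │ │ │
├─╴ │ ╷ ┌───┤ ╵ │ ┌─┴─┘ │
│↓ ↲│ │ │   │   │ │     │
│ ╶─┤ └─┘ ╷ └─┬─┘ │ ┌─╴ │
│↳ ↓│     │   │   │ │   │
├─┐ │ ┌───┴─┐ │ ┌─┤ └───┤
│ │↓│ │↱ → ↓│ │ │ │     │
│ ╵ │ │ ╶─┐ │ ╵ ╵ └───┐ │
│↓ ↲│ │↑ ↰│↓│         │ │
│ ╶─┴─┴─┐ │ └─┐ ┌───┬─┘ │
│↳ → → ↓│↑│↳ ↓│ │↱ ↓│↱ ↓│
├─────╴ ╵ ├─╴ └─┘ ╷ ╵ ╷ │
│      ↳ ↑│  ↳ → ↑│↳ ↑│B│
└─────────┴───────┴───┴─┘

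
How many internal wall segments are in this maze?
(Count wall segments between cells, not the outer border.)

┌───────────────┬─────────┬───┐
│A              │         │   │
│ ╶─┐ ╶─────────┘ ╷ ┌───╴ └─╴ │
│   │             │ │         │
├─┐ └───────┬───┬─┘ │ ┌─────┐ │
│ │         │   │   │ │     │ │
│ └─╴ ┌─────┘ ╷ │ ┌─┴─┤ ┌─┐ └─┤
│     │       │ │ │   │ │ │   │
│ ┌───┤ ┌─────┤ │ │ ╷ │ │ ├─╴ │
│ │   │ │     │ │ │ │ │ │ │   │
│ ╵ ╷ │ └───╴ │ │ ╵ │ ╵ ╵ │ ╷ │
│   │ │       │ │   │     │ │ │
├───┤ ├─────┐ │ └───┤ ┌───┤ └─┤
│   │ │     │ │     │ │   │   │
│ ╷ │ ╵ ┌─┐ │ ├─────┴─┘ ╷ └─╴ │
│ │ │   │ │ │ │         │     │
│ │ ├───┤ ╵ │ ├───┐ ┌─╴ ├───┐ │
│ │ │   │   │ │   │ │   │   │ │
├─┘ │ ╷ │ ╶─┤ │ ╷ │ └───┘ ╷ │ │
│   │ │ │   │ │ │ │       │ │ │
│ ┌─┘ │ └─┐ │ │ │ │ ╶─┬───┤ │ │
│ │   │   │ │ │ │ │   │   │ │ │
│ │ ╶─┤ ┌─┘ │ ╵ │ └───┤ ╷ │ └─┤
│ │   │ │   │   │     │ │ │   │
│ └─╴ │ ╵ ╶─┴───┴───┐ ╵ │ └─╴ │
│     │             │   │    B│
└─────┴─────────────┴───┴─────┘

Counting internal wall segments:
Total internal walls: 168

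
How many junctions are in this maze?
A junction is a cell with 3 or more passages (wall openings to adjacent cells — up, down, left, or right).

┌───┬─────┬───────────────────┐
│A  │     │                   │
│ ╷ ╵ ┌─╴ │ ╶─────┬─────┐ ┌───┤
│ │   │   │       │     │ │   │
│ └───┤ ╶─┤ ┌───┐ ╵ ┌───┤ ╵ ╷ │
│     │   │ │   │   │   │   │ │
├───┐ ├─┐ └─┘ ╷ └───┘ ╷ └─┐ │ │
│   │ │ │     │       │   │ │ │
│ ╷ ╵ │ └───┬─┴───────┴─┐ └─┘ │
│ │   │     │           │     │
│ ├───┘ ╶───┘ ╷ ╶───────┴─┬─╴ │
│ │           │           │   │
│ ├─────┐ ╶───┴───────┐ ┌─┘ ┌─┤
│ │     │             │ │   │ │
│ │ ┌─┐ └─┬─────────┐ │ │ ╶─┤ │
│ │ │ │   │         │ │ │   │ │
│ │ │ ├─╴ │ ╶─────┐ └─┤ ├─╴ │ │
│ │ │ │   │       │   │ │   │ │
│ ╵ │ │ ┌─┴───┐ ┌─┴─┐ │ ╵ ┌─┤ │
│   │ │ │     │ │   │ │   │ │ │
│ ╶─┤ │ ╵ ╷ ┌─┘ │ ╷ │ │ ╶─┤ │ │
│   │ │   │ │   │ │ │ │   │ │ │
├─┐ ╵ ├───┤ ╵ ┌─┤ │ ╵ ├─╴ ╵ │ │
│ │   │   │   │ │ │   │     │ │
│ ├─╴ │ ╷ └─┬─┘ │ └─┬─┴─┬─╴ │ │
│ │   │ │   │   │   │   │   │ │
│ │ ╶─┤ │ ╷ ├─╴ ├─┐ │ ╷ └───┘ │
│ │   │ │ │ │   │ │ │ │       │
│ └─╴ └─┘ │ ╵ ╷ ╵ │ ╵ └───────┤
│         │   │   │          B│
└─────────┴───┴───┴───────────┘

Checking each cell for number of passages:

Junctions found (3+ passages):
  (0, 12): 3 passages
  (1, 5): 3 passages
  (2, 13): 3 passages
  (4, 3): 3 passages
  (4, 7): 3 passages
  (4, 14): 3 passages
  (5, 3): 3 passages
  (5, 4): 3 passages
  (5, 11): 3 passages
  (8, 7): 3 passages
  (9, 0): 3 passages
  (9, 5): 3 passages
  (9, 11): 3 passages
  (11, 2): 3 passages
  (11, 12): 3 passages
  (11, 13): 3 passages
  (12, 4): 3 passages
  (12, 7): 3 passages
  (13, 7): 3 passages
  (14, 2): 3 passages
  (14, 10): 3 passages
Total junctions: 21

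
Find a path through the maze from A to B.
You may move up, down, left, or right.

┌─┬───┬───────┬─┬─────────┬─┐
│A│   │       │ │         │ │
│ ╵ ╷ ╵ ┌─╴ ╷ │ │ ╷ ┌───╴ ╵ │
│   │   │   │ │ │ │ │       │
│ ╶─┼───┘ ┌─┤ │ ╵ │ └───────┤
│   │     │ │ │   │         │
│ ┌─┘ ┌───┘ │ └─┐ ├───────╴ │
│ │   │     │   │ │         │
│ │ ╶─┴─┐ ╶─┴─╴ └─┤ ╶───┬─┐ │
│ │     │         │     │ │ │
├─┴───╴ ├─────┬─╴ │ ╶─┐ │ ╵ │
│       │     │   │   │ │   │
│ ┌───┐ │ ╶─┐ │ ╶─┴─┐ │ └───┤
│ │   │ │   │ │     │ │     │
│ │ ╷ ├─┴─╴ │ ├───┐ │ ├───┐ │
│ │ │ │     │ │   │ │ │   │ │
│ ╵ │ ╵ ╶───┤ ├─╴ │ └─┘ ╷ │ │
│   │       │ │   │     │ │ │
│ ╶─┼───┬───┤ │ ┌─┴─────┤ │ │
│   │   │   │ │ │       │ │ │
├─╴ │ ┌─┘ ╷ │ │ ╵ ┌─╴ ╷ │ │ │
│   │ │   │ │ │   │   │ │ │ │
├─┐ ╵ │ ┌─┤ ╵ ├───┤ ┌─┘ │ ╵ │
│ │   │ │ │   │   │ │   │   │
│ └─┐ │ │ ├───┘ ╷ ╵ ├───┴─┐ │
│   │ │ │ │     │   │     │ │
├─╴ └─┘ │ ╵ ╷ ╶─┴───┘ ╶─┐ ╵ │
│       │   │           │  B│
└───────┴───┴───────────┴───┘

Finding the shortest path through the maze:
Path length: 34 steps
Directions: down → right → up → right → down → right → up → right → right → right → down → down → down → right → down → right → down → left → down → right → right → down → down → right → right → up → right → down → down → down → down → right → down → down

Solution:

┌─┬───┬───────┬─┬─────────┬─┐
│A│↱ ↓│↱ → → ↓│ │         │ │
│ ╵ ╷ ╵ ┌─╴ ╷ │ │ ╷ ┌───╴ ╵ │
│↳ ↑│↳ ↑│   │↓│ │ │ │       │
│ ╶─┼───┘ ┌─┤ │ ╵ │ └───────┤
│   │     │ │↓│   │         │
│ ┌─┘ ┌───┘ │ └─┐ ├───────╴ │
│ │   │     │↳ ↓│ │         │
│ │ ╶─┴─┐ ╶─┴─╴ └─┤ ╶───┬─┐ │
│ │     │      ↳ ↓│     │ │ │
├─┴───╴ ├─────┬─╴ │ ╶─┐ │ ╵ │
│       │     │↓ ↲│   │ │   │
│ ┌───┐ │ ╶─┐ │ ╶─┴─┐ │ └───┤
│ │   │ │   │ │↳ → ↓│ │     │
│ │ ╷ ├─┴─╴ │ ├───┐ │ ├───┐ │
│ │ │ │     │ │   │↓│ │↱ ↓│ │
│ ╵ │ ╵ ╶───┤ ├─╴ │ └─┘ ╷ │ │
│   │       │ │   │↳ → ↑│↓│ │
│ ╶─┼───┬───┤ │ ┌─┴─────┤ │ │
│   │   │   │ │ │       │↓│ │
├─╴ │ ┌─┘ ╷ │ │ ╵ ┌─╴ ╷ │ │ │
│   │ │   │ │ │   │   │ │↓│ │
├─┐ ╵ │ ┌─┤ ╵ ├───┤ ┌─┘ │ ╵ │
│ │   │ │ │   │   │ │   │↳ ↓│
│ └─┐ │ │ ├───┘ ╷ ╵ ├───┴─┐ │
│   │ │ │ │     │   │     │↓│
├─╴ └─┘ │ ╵ ╷ ╶─┴───┘ ╶─┐ ╵ │
│       │   │           │  B│
└───────┴───┴───────────┴───┘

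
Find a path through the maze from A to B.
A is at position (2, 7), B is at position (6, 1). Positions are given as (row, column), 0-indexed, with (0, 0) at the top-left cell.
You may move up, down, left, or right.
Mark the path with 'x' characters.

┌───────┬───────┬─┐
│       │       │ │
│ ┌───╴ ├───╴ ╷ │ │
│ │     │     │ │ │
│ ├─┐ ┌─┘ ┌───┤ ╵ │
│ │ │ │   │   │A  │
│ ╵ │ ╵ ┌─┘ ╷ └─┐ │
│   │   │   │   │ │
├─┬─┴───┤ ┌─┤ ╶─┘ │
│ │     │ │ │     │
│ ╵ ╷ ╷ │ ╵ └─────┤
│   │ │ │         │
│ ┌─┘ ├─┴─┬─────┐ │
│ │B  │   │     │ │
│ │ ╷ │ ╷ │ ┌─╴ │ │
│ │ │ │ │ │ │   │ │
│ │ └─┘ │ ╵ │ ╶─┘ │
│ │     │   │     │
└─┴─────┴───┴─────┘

Finding the shortest path from (2, 7) to (6, 1):
Path length: 38 steps
Directions: right → down → down → left → left → up → up → left → down → left → down → down → right → right → right → right → down → down → down → left → left → up → right → up → left → left → down → down → left → up → up → left → down → down → left → left → up → up

Solution:

┌───────┬───────┬─┐
│       │       │ │
│ ┌───╴ ├───╴ ╷ │ │
│ │     │     │ │ │
│ ├─┐ ┌─┘ ┌───┤ ╵ │
│ │ │ │   │x x│A x│
│ ╵ │ ╵ ┌─┘ ╷ └─┐ │
│   │   │x x│x  │x│
├─┬─┴───┤ ┌─┤ ╶─┘ │
│ │     │x│ │x x x│
│ ╵ ╷ ╷ │ ╵ └─────┤
│   │ │ │x x x x x│
│ ┌─┘ ├─┴─┬─────┐ │
│ │B  │x x│x x x│x│
│ │ ╷ │ ╷ │ ┌─╴ │ │
│ │x│ │x│x│x│x x│x│
│ │ └─┘ │ ╵ │ ╶─┘ │
│ │x x x│x x│x x x│
└─┴─────┴───┴─────┘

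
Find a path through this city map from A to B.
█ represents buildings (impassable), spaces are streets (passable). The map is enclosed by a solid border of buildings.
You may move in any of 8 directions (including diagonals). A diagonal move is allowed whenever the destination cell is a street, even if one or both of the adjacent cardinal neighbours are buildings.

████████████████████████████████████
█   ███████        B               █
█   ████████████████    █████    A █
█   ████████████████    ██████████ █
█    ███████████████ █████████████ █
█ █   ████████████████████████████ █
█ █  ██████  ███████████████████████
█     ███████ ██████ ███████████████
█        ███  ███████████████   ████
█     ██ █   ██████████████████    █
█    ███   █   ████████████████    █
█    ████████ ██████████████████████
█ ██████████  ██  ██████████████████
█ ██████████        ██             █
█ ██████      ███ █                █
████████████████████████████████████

Finding the shortest path from A to B:
Movement: 8-directional
Path length: 14 steps
Directions: left → left → left → left → up-left → left → left → left → left → left → left → left → left → left

Solution:

████████████████████████████████████
█   ███████        B←←←←←←←←←      █
█   ████████████████    █████↖←←←A █
█   ████████████████    ██████████ █
█    ███████████████ █████████████ █
█ █   ████████████████████████████ █
█ █  ██████  ███████████████████████
█     ███████ ██████ ███████████████
█        ███  ███████████████   ████
█     ██ █   ██████████████████    █
█    ███   █   ████████████████    █
█    ████████ ██████████████████████
█ ██████████  ██  ██████████████████
█ ██████████        ██             █
█ ██████      ███ █                █
████████████████████████████████████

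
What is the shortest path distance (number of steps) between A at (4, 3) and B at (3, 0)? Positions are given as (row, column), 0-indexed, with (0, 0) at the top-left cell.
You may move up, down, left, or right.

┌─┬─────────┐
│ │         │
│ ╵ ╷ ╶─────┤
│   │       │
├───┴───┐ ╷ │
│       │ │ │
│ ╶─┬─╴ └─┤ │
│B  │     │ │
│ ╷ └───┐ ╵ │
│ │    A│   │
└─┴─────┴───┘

Finding path from (4, 3) to (3, 0):
Path: (4,3) → (4,2) → (4,1) → (3,1) → (3,0)
Distance: 4 steps

Solution:

┌─┬─────────┐
│ │         │
│ ╵ ╷ ╶─────┤
│   │       │
├───┴───┐ ╷ │
│       │ │ │
│ ╶─┬─╴ └─┤ │
│B ↰│     │ │
│ ╷ └───┐ ╵ │
│ │↑ ← A│   │
└─┴─────┴───┘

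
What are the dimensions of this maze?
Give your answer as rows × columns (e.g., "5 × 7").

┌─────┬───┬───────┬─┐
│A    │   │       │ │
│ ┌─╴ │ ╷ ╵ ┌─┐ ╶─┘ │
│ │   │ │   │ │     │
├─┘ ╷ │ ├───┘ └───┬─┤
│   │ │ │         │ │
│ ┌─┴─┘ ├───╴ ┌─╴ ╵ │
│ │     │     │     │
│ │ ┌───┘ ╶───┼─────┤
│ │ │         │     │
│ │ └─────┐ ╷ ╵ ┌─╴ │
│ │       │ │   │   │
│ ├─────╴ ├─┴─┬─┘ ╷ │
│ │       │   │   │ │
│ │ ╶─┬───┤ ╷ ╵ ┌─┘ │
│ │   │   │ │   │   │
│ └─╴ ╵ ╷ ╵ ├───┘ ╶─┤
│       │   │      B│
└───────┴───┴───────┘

Counting the maze dimensions:
Rows (vertical): 9
Columns (horizontal): 10
Dimensions: 9 × 10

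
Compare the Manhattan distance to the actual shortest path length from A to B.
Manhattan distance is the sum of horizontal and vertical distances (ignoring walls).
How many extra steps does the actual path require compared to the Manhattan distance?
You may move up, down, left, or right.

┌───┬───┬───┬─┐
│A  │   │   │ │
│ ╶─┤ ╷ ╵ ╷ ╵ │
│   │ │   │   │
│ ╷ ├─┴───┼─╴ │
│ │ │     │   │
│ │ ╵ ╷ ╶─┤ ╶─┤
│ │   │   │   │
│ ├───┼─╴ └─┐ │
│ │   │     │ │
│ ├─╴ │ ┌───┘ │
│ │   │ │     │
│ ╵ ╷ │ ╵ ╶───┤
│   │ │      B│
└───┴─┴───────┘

Manhattan distance: |6 - 0| + |6 - 0| = 12
Actual path length: 16
Extra steps: 16 - 12 = 4

Solution:

┌───┬───┬───┬─┐
│A  │   │   │ │
│ ╶─┤ ╷ ╵ ╷ ╵ │
│↳ ↓│ │   │   │
│ ╷ ├─┴───┼─╴ │
│ │↓│↱ ↓  │   │
│ │ ╵ ╷ ╶─┤ ╶─┤
│ │↳ ↑│↳ ↓│   │
│ ├───┼─╴ └─┐ │
│ │   │↓ ↲  │ │
│ ├─╴ │ ┌───┘ │
│ │   │↓│     │
│ ╵ ╷ │ ╵ ╶───┤
│   │ │↳ → → B│
└───┴─┴───────┘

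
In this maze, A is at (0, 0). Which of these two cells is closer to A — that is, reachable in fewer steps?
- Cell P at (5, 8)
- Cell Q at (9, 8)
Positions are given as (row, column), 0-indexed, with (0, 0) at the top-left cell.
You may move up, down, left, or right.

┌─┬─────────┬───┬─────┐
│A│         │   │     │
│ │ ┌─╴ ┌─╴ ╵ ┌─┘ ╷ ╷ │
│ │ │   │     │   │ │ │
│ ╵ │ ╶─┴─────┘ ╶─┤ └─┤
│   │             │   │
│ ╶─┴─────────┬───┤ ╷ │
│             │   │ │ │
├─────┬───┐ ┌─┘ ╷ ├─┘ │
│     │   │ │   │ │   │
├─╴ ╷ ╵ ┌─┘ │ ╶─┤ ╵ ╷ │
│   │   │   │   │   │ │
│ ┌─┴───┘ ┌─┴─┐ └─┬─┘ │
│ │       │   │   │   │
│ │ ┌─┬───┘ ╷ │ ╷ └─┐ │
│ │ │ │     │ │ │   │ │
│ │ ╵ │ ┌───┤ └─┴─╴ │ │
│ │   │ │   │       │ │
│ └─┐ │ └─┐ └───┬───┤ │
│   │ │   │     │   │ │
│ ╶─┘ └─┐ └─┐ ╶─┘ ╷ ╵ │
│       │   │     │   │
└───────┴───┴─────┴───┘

Shortest path A → P at (5, 8): 27 steps
Shortest path A → Q at (9, 8): 33 steps

P is closer (27 steps vs 33 steps).

Path to P:

┌─┬─────────┬───┬─────┐
│A│↱ → ↓    │   │↱ ↓  │
│ │ ┌─╴ ┌─╴ ╵ ┌─┘ ╷ ╷ │
│↓│↑│↓ ↲│     │↱ ↑│↓│ │
│ ╵ │ ╶─┴─────┘ ╶─┤ └─┤
│↳ ↑│↳ → → → → ↑  │↳ ↓│
│ ╶─┴─────────┬───┤ ╷ │
│             │   │ │↓│
├─────┬───┐ ┌─┘ ╷ ├─┘ │
│     │   │ │   │ │↓ ↲│
├─╴ ╷ ╵ ┌─┘ │ ╶─┤ ╵ ╷ │
│   │   │   │   │P ↲│ │
│ ┌─┴───┘ ┌─┴─┐ └─┬─┘ │
│ │       │   │   │   │
│ │ ┌─┬───┘ ╷ │ ╷ └─┐ │
│ │ │ │     │ │ │   │ │
│ │ ╵ │ ┌───┤ └─┴─╴ │ │
│ │   │ │   │       │ │
│ └─┐ │ └─┐ └───┬───┤ │
│   │ │   │     │   │ │
│ ╶─┘ └─┐ └─┐ ╶─┘ ╷ ╵ │
│       │   │     │   │
└───────┴───┴─────┴───┘

Path to Q:

┌─┬─────────┬───┬─────┐
│A│↱ → ↓    │   │↱ ↓  │
│ │ ┌─╴ ┌─╴ ╵ ┌─┘ ╷ ╷ │
│↓│↑│↓ ↲│     │↱ ↑│↓│ │
│ ╵ │ ╶─┴─────┘ ╶─┤ └─┤
│↳ ↑│↳ → → → → ↑  │↳ ↓│
│ ╶─┴─────────┬───┤ ╷ │
│             │   │ │↓│
├─────┬───┐ ┌─┘ ╷ ├─┘ │
│     │   │ │   │ │  ↓│
├─╴ ╷ ╵ ┌─┘ │ ╶─┤ ╵ ╷ │
│   │   │   │   │   │↓│
│ ┌─┴───┘ ┌─┴─┐ └─┬─┘ │
│ │       │   │   │  ↓│
│ │ ┌─┬───┘ ╷ │ ╷ └─┐ │
│ │ │ │     │ │ │   │↓│
│ │ ╵ │ ┌───┤ └─┴─╴ │ │
│ │   │ │   │       │↓│
│ └─┐ │ └─┐ └───┬───┤ │
│   │ │   │     │Q ↰│↓│
│ ╶─┘ └─┐ └─┐ ╶─┘ ╷ ╵ │
│       │   │     │↑ ↲│
└───────┴───┴─────┴───┘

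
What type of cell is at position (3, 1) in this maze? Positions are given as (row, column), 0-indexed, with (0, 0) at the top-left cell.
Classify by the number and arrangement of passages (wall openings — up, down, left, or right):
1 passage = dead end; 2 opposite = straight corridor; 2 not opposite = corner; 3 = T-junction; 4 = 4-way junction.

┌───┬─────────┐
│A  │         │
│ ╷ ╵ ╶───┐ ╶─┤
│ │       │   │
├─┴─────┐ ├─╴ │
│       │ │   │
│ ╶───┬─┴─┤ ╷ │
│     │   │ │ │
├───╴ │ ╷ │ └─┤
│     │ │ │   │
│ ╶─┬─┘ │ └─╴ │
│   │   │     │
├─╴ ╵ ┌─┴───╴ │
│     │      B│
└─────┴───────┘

Checking cell at (3, 1):
Number of passages: 2
Cell type: straight corridor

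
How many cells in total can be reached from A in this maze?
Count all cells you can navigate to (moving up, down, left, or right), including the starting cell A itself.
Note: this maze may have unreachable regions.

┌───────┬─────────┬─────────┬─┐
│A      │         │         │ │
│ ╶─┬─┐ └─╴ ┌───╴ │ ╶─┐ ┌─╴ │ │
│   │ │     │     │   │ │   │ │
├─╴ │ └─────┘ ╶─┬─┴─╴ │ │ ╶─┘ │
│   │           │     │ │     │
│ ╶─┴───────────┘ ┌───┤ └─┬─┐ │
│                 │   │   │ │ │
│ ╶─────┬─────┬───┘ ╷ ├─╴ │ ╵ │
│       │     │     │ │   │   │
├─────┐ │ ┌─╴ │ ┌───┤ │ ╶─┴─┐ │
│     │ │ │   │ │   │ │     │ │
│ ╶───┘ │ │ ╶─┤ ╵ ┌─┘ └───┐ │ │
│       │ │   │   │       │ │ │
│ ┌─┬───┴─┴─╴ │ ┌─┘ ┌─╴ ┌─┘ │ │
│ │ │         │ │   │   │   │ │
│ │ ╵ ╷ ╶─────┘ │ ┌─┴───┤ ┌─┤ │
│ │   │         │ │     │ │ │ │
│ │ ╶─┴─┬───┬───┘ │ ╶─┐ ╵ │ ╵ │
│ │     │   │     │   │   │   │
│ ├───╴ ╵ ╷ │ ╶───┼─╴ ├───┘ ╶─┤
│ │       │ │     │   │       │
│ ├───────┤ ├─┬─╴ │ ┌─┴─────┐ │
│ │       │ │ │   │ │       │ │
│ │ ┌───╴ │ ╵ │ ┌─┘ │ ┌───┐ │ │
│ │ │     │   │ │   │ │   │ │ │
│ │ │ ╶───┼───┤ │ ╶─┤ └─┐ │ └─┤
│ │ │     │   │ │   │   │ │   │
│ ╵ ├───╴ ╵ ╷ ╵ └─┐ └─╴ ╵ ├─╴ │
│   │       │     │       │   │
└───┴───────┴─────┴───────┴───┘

Using BFS/flood-fill to find all reachable cells from A:
Maze size: 15 × 15 = 225 total cells
All cells are reachable — the maze is fully connected.
Reachable cells: 225

Reachable region (· marks reachable cells):

┌───────┬─────────┬─────────┬─┐
│A · · ·│· · · · ·│· · · · ·│·│
│ ╶─┬─┐ └─╴ ┌───╴ │ ╶─┐ ┌─╴ │ │
│· ·│·│· · ·│· · ·│· ·│·│· ·│·│
├─╴ │ └─────┘ ╶─┬─┴─╴ │ │ ╶─┘ │
│· ·│· · · · · ·│· · ·│·│· · ·│
│ ╶─┴───────────┘ ┌───┤ └─┬─┐ │
│· · · · · · · · ·│· ·│· ·│·│·│
│ ╶─────┬─────┬───┘ ╷ ├─╴ │ ╵ │
│· · · ·│· · ·│· · ·│·│· ·│· ·│
├─────┐ │ ┌─╴ │ ┌───┤ │ ╶─┴─┐ │
│· · ·│·│·│· ·│·│· ·│·│· · ·│·│
│ ╶───┘ │ │ ╶─┤ ╵ ┌─┘ └───┐ │ │
│· · · ·│·│· ·│· ·│· · · ·│·│·│
│ ┌─┬───┴─┴─╴ │ ┌─┘ ┌─╴ ┌─┘ │ │
│·│·│· · · · ·│·│· ·│· ·│· ·│·│
│ │ ╵ ╷ ╶─────┘ │ ┌─┴───┤ ┌─┤ │
│·│· ·│· · · · ·│·│· · ·│·│·│·│
│ │ ╶─┴─┬───┬───┘ │ ╶─┐ ╵ │ ╵ │
│·│· · ·│· ·│· · ·│· ·│· ·│· ·│
│ ├───╴ ╵ ╷ │ ╶───┼─╴ ├───┘ ╶─┤
│·│· · · ·│·│· · ·│· ·│· · · ·│
│ ├───────┤ ├─┬─╴ │ ┌─┴─────┐ │
│·│· · · ·│·│·│· ·│·│· · · ·│·│
│ │ ┌───╴ │ ╵ │ ┌─┘ │ ┌───┐ │ │
│·│·│· · ·│· ·│·│· ·│·│· ·│·│·│
│ │ │ ╶───┼───┤ │ ╶─┤ └─┐ │ └─┤
│·│·│· · ·│· ·│·│· ·│· ·│·│· ·│
│ ╵ ├───╴ ╵ ╷ ╵ └─┐ └─╴ ╵ ├─╴ │
│· ·│· · · ·│· · ·│· · · ·│· ·│
└───┴───────┴─────┴───────┴───┘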